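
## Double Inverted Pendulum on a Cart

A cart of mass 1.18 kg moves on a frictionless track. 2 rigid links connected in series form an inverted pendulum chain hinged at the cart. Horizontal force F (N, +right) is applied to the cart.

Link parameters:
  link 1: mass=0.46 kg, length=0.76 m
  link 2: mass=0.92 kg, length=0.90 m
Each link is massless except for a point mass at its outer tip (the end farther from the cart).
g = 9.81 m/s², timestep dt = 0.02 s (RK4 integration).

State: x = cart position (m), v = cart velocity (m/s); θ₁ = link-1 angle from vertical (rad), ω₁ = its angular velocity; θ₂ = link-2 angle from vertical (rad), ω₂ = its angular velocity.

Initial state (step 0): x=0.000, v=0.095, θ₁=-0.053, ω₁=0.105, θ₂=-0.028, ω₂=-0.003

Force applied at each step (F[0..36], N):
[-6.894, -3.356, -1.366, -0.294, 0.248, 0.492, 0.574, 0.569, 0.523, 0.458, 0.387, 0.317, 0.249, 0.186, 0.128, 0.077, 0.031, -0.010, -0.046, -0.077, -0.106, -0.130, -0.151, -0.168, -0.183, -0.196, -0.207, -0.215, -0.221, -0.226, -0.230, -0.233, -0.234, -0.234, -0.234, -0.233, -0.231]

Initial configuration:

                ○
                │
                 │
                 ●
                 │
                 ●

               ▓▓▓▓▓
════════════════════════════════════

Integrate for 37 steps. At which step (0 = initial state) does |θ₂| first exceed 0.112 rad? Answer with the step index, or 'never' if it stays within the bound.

Answer: never

Derivation:
apply F[0]=-6.894 → step 1: x=0.001, v=-0.010, θ₁=-0.050, ω₁=0.217, θ₂=-0.028, ω₂=0.013
apply F[1]=-3.356 → step 2: x=0.000, v=-0.056, θ₁=-0.045, ω₁=0.255, θ₂=-0.028, ω₂=0.026
apply F[2]=-1.366 → step 3: x=-0.001, v=-0.069, θ₁=-0.040, ω₁=0.254, θ₂=-0.027, ω₂=0.036
apply F[3]=-0.294 → step 4: x=-0.002, v=-0.066, θ₁=-0.035, ω₁=0.233, θ₂=-0.026, ω₂=0.043
apply F[4]=+0.248 → step 5: x=-0.004, v=-0.054, θ₁=-0.031, ω₁=0.206, θ₂=-0.025, ω₂=0.048
apply F[5]=+0.492 → step 6: x=-0.005, v=-0.039, θ₁=-0.027, ω₁=0.177, θ₂=-0.024, ω₂=0.050
apply F[6]=+0.574 → step 7: x=-0.005, v=-0.023, θ₁=-0.024, ω₁=0.149, θ₂=-0.023, ω₂=0.051
apply F[7]=+0.569 → step 8: x=-0.005, v=-0.009, θ₁=-0.021, ω₁=0.124, θ₂=-0.022, ω₂=0.051
apply F[8]=+0.523 → step 9: x=-0.005, v=0.005, θ₁=-0.019, ω₁=0.102, θ₂=-0.021, ω₂=0.050
apply F[9]=+0.458 → step 10: x=-0.005, v=0.017, θ₁=-0.017, ω₁=0.084, θ₂=-0.020, ω₂=0.048
apply F[10]=+0.387 → step 11: x=-0.005, v=0.027, θ₁=-0.015, ω₁=0.068, θ₂=-0.019, ω₂=0.046
apply F[11]=+0.317 → step 12: x=-0.004, v=0.036, θ₁=-0.014, ω₁=0.055, θ₂=-0.018, ω₂=0.043
apply F[12]=+0.249 → step 13: x=-0.003, v=0.043, θ₁=-0.013, ω₁=0.044, θ₂=-0.018, ω₂=0.040
apply F[13]=+0.186 → step 14: x=-0.003, v=0.049, θ₁=-0.012, ω₁=0.035, θ₂=-0.017, ω₂=0.037
apply F[14]=+0.128 → step 15: x=-0.001, v=0.054, θ₁=-0.012, ω₁=0.027, θ₂=-0.016, ω₂=0.034
apply F[15]=+0.077 → step 16: x=-0.000, v=0.058, θ₁=-0.011, ω₁=0.022, θ₂=-0.015, ω₂=0.032
apply F[16]=+0.031 → step 17: x=0.001, v=0.061, θ₁=-0.011, ω₁=0.017, θ₂=-0.015, ω₂=0.029
apply F[17]=-0.010 → step 18: x=0.002, v=0.063, θ₁=-0.011, ω₁=0.013, θ₂=-0.014, ω₂=0.026
apply F[18]=-0.046 → step 19: x=0.003, v=0.065, θ₁=-0.010, ω₁=0.010, θ₂=-0.014, ω₂=0.024
apply F[19]=-0.077 → step 20: x=0.005, v=0.066, θ₁=-0.010, ω₁=0.008, θ₂=-0.013, ω₂=0.022
apply F[20]=-0.106 → step 21: x=0.006, v=0.066, θ₁=-0.010, ω₁=0.006, θ₂=-0.013, ω₂=0.020
apply F[21]=-0.130 → step 22: x=0.007, v=0.066, θ₁=-0.010, ω₁=0.005, θ₂=-0.012, ω₂=0.018
apply F[22]=-0.151 → step 23: x=0.009, v=0.066, θ₁=-0.010, ω₁=0.004, θ₂=-0.012, ω₂=0.017
apply F[23]=-0.168 → step 24: x=0.010, v=0.065, θ₁=-0.010, ω₁=0.003, θ₂=-0.012, ω₂=0.015
apply F[24]=-0.183 → step 25: x=0.011, v=0.065, θ₁=-0.010, ω₁=0.003, θ₂=-0.011, ω₂=0.014
apply F[25]=-0.196 → step 26: x=0.013, v=0.063, θ₁=-0.010, ω₁=0.003, θ₂=-0.011, ω₂=0.013
apply F[26]=-0.207 → step 27: x=0.014, v=0.062, θ₁=-0.010, ω₁=0.002, θ₂=-0.011, ω₂=0.012
apply F[27]=-0.215 → step 28: x=0.015, v=0.061, θ₁=-0.010, ω₁=0.003, θ₂=-0.011, ω₂=0.011
apply F[28]=-0.221 → step 29: x=0.016, v=0.059, θ₁=-0.009, ω₁=0.003, θ₂=-0.010, ω₂=0.011
apply F[29]=-0.226 → step 30: x=0.017, v=0.057, θ₁=-0.009, ω₁=0.003, θ₂=-0.010, ω₂=0.010
apply F[30]=-0.230 → step 31: x=0.018, v=0.056, θ₁=-0.009, ω₁=0.003, θ₂=-0.010, ω₂=0.009
apply F[31]=-0.233 → step 32: x=0.020, v=0.054, θ₁=-0.009, ω₁=0.004, θ₂=-0.010, ω₂=0.009
apply F[32]=-0.234 → step 33: x=0.021, v=0.052, θ₁=-0.009, ω₁=0.004, θ₂=-0.010, ω₂=0.009
apply F[33]=-0.234 → step 34: x=0.022, v=0.050, θ₁=-0.009, ω₁=0.004, θ₂=-0.010, ω₂=0.008
apply F[34]=-0.234 → step 35: x=0.023, v=0.048, θ₁=-0.009, ω₁=0.005, θ₂=-0.009, ω₂=0.008
apply F[35]=-0.233 → step 36: x=0.024, v=0.046, θ₁=-0.009, ω₁=0.005, θ₂=-0.009, ω₂=0.008
apply F[36]=-0.231 → step 37: x=0.025, v=0.045, θ₁=-0.009, ω₁=0.005, θ₂=-0.009, ω₂=0.008
max |θ₂| = 0.028 ≤ 0.112 over all 38 states.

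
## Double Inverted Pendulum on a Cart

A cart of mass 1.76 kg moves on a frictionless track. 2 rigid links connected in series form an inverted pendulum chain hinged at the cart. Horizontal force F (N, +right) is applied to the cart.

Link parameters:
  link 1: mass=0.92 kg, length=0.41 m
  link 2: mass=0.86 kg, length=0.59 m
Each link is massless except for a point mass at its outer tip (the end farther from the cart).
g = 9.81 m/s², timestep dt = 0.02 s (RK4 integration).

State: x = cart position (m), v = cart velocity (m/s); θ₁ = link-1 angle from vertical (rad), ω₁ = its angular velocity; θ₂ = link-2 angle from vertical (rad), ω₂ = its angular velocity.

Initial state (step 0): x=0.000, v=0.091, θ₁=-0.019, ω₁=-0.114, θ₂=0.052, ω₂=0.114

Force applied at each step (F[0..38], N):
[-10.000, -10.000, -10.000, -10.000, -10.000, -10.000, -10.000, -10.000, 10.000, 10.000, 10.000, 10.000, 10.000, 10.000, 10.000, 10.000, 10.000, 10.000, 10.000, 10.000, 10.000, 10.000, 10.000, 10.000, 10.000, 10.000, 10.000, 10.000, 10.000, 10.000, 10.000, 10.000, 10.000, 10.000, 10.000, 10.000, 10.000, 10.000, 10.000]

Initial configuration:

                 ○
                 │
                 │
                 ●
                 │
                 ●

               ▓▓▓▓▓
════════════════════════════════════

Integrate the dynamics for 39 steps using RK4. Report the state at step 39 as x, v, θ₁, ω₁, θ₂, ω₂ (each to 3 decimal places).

Answer: x=0.371, v=3.727, θ₁=3.563, ω₁=14.458, θ₂=0.061, ω₂=2.628

Derivation:
apply F[0]=-10.000 → step 1: x=0.001, v=-0.019, θ₁=-0.019, ω₁=0.112, θ₂=0.055, ω₂=0.161
apply F[1]=-10.000 → step 2: x=-0.001, v=-0.129, θ₁=-0.015, ω₁=0.340, θ₂=0.058, ω₂=0.208
apply F[2]=-10.000 → step 3: x=-0.004, v=-0.241, θ₁=-0.005, ω₁=0.576, θ₂=0.063, ω₂=0.254
apply F[3]=-10.000 → step 4: x=-0.010, v=-0.354, θ₁=0.009, ω₁=0.826, θ₂=0.069, ω₂=0.294
apply F[4]=-10.000 → step 5: x=-0.019, v=-0.471, θ₁=0.028, ω₁=1.097, θ₂=0.075, ω₂=0.327
apply F[5]=-10.000 → step 6: x=-0.029, v=-0.592, θ₁=0.053, ω₁=1.395, θ₂=0.082, ω₂=0.349
apply F[6]=-10.000 → step 7: x=-0.042, v=-0.717, θ₁=0.084, ω₁=1.725, θ₂=0.089, ω₂=0.359
apply F[7]=-10.000 → step 8: x=-0.058, v=-0.846, θ₁=0.122, ω₁=2.090, θ₂=0.096, ω₂=0.354
apply F[8]=+10.000 → step 9: x=-0.074, v=-0.757, θ₁=0.162, ω₁=1.960, θ₂=0.103, ω₂=0.330
apply F[9]=+10.000 → step 10: x=-0.088, v=-0.676, θ₁=0.201, ω₁=1.881, θ₂=0.109, ω₂=0.286
apply F[10]=+10.000 → step 11: x=-0.101, v=-0.601, θ₁=0.238, ω₁=1.851, θ₂=0.114, ω₂=0.223
apply F[11]=+10.000 → step 12: x=-0.112, v=-0.533, θ₁=0.275, ω₁=1.866, θ₂=0.118, ω₂=0.143
apply F[12]=+10.000 → step 13: x=-0.122, v=-0.469, θ₁=0.313, ω₁=1.923, θ₂=0.120, ω₂=0.045
apply F[13]=+10.000 → step 14: x=-0.131, v=-0.410, θ₁=0.352, ω₁=2.022, θ₂=0.119, ω₂=-0.070
apply F[14]=+10.000 → step 15: x=-0.139, v=-0.355, θ₁=0.394, ω₁=2.157, θ₂=0.117, ω₂=-0.200
apply F[15]=+10.000 → step 16: x=-0.145, v=-0.301, θ₁=0.439, ω₁=2.326, θ₂=0.111, ω₂=-0.344
apply F[16]=+10.000 → step 17: x=-0.151, v=-0.249, θ₁=0.487, ω₁=2.524, θ₂=0.103, ω₂=-0.497
apply F[17]=+10.000 → step 18: x=-0.155, v=-0.195, θ₁=0.540, ω₁=2.743, θ₂=0.091, ω₂=-0.656
apply F[18]=+10.000 → step 19: x=-0.159, v=-0.138, θ₁=0.597, ω₁=2.979, θ₂=0.077, ω₂=-0.816
apply F[19]=+10.000 → step 20: x=-0.161, v=-0.077, θ₁=0.659, ω₁=3.224, θ₂=0.059, ω₂=-0.970
apply F[20]=+10.000 → step 21: x=-0.162, v=-0.010, θ₁=0.726, ω₁=3.474, θ₂=0.038, ω₂=-1.112
apply F[21]=+10.000 → step 22: x=-0.161, v=0.064, θ₁=0.798, ω₁=3.725, θ₂=0.014, ω₂=-1.237
apply F[22]=+10.000 → step 23: x=-0.159, v=0.146, θ₁=0.875, ω₁=3.978, θ₂=-0.011, ω₂=-1.340
apply F[23]=+10.000 → step 24: x=-0.155, v=0.236, θ₁=0.957, ω₁=4.233, θ₂=-0.039, ω₂=-1.417
apply F[24]=+10.000 → step 25: x=-0.150, v=0.336, θ₁=1.044, ω₁=4.495, θ₂=-0.068, ω₂=-1.463
apply F[25]=+10.000 → step 26: x=-0.142, v=0.446, θ₁=1.137, ω₁=4.771, θ₂=-0.097, ω₂=-1.476
apply F[26]=+10.000 → step 27: x=-0.132, v=0.567, θ₁=1.235, ω₁=5.070, θ₂=-0.127, ω₂=-1.450
apply F[27]=+10.000 → step 28: x=-0.119, v=0.702, θ₁=1.340, ω₁=5.403, θ₂=-0.155, ω₂=-1.379
apply F[28]=+10.000 → step 29: x=-0.104, v=0.854, θ₁=1.452, ω₁=5.786, θ₂=-0.181, ω₂=-1.254
apply F[29]=+10.000 → step 30: x=-0.085, v=1.026, θ₁=1.572, ω₁=6.238, θ₂=-0.205, ω₂=-1.066
apply F[30]=+10.000 → step 31: x=-0.062, v=1.226, θ₁=1.702, ω₁=6.788, θ₂=-0.224, ω₂=-0.797
apply F[31]=+10.000 → step 32: x=-0.035, v=1.463, θ₁=1.844, ω₁=7.478, θ₂=-0.236, ω₂=-0.424
apply F[32]=+10.000 → step 33: x=-0.003, v=1.755, θ₁=2.002, ω₁=8.370, θ₂=-0.240, ω₂=0.084
apply F[33]=+10.000 → step 34: x=0.035, v=2.122, θ₁=2.181, ω₁=9.560, θ₂=-0.231, ω₂=0.774
apply F[34]=+10.000 → step 35: x=0.082, v=2.601, θ₁=2.388, ω₁=11.193, θ₂=-0.207, ω₂=1.702
apply F[35]=+10.000 → step 36: x=0.140, v=3.218, θ₁=2.633, ω₁=13.402, θ₂=-0.162, ω₂=2.891
apply F[36]=+10.000 → step 37: x=0.211, v=3.874, θ₁=2.926, ω₁=15.796, θ₂=-0.091, ω₂=4.042
apply F[37]=+10.000 → step 38: x=0.292, v=4.102, θ₁=3.252, ω₁=16.380, θ₂=-0.008, ω₂=4.055
apply F[38]=+10.000 → step 39: x=0.371, v=3.727, θ₁=3.563, ω₁=14.458, θ₂=0.061, ω₂=2.628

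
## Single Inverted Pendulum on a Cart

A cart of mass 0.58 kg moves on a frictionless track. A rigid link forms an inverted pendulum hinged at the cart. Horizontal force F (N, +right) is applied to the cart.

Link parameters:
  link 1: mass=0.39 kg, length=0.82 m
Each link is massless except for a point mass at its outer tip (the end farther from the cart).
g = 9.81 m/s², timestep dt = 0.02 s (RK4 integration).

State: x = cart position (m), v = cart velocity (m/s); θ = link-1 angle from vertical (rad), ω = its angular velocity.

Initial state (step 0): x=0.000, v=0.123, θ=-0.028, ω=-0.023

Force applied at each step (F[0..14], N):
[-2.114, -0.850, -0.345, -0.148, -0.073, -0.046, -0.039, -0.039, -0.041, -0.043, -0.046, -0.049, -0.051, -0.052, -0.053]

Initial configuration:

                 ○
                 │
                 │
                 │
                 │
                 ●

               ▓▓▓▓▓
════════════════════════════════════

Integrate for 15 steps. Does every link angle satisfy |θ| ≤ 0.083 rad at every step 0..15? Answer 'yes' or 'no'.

Answer: yes

Derivation:
apply F[0]=-2.114 → step 1: x=0.002, v=0.054, θ=-0.028, ω=0.055
apply F[1]=-0.850 → step 2: x=0.003, v=0.028, θ=-0.026, ω=0.080
apply F[2]=-0.345 → step 3: x=0.003, v=0.020, θ=-0.025, ω=0.084
apply F[3]=-0.148 → step 4: x=0.003, v=0.018, θ=-0.023, ω=0.080
apply F[4]=-0.073 → step 5: x=0.004, v=0.018, θ=-0.022, ω=0.075
apply F[5]=-0.046 → step 6: x=0.004, v=0.019, θ=-0.020, ω=0.068
apply F[6]=-0.039 → step 7: x=0.005, v=0.020, θ=-0.019, ω=0.062
apply F[7]=-0.039 → step 8: x=0.005, v=0.021, θ=-0.018, ω=0.056
apply F[8]=-0.041 → step 9: x=0.005, v=0.022, θ=-0.017, ω=0.051
apply F[9]=-0.043 → step 10: x=0.006, v=0.023, θ=-0.016, ω=0.047
apply F[10]=-0.046 → step 11: x=0.006, v=0.023, θ=-0.015, ω=0.043
apply F[11]=-0.049 → step 12: x=0.007, v=0.024, θ=-0.014, ω=0.039
apply F[12]=-0.051 → step 13: x=0.007, v=0.024, θ=-0.013, ω=0.036
apply F[13]=-0.052 → step 14: x=0.008, v=0.023, θ=-0.012, ω=0.033
apply F[14]=-0.053 → step 15: x=0.008, v=0.023, θ=-0.012, ω=0.030
Max |angle| over trajectory = 0.028 rad; bound = 0.083 → within bound.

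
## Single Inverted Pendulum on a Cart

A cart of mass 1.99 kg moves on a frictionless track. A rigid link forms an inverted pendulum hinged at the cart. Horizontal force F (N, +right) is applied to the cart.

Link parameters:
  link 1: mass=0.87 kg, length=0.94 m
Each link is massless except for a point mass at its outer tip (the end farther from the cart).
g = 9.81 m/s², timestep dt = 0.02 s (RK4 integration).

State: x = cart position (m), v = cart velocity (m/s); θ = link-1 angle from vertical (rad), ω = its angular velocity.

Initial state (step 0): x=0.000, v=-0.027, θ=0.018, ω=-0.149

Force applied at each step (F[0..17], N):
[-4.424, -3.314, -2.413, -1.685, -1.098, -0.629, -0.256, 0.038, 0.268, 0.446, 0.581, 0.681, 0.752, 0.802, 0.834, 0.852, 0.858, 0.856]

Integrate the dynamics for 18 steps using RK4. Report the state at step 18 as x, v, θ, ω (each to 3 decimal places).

apply F[0]=-4.424 → step 1: x=-0.001, v=-0.073, θ=0.016, ω=-0.097
apply F[1]=-3.314 → step 2: x=-0.003, v=-0.107, θ=0.014, ω=-0.057
apply F[2]=-2.413 → step 3: x=-0.005, v=-0.133, θ=0.013, ω=-0.027
apply F[3]=-1.685 → step 4: x=-0.008, v=-0.151, θ=0.013, ω=-0.005
apply F[4]=-1.098 → step 5: x=-0.011, v=-0.163, θ=0.013, ω=0.010
apply F[5]=-0.629 → step 6: x=-0.015, v=-0.170, θ=0.013, ω=0.021
apply F[6]=-0.256 → step 7: x=-0.018, v=-0.174, θ=0.014, ω=0.028
apply F[7]=+0.038 → step 8: x=-0.021, v=-0.175, θ=0.014, ω=0.032
apply F[8]=+0.268 → step 9: x=-0.025, v=-0.174, θ=0.015, ω=0.033
apply F[9]=+0.446 → step 10: x=-0.028, v=-0.170, θ=0.016, ω=0.033
apply F[10]=+0.581 → step 11: x=-0.032, v=-0.166, θ=0.016, ω=0.032
apply F[11]=+0.681 → step 12: x=-0.035, v=-0.161, θ=0.017, ω=0.029
apply F[12]=+0.752 → step 13: x=-0.038, v=-0.154, θ=0.017, ω=0.026
apply F[13]=+0.802 → step 14: x=-0.041, v=-0.148, θ=0.018, ω=0.023
apply F[14]=+0.834 → step 15: x=-0.044, v=-0.141, θ=0.018, ω=0.020
apply F[15]=+0.852 → step 16: x=-0.047, v=-0.134, θ=0.019, ω=0.016
apply F[16]=+0.858 → step 17: x=-0.049, v=-0.127, θ=0.019, ω=0.013
apply F[17]=+0.856 → step 18: x=-0.052, v=-0.120, θ=0.019, ω=0.009

Answer: x=-0.052, v=-0.120, θ=0.019, ω=0.009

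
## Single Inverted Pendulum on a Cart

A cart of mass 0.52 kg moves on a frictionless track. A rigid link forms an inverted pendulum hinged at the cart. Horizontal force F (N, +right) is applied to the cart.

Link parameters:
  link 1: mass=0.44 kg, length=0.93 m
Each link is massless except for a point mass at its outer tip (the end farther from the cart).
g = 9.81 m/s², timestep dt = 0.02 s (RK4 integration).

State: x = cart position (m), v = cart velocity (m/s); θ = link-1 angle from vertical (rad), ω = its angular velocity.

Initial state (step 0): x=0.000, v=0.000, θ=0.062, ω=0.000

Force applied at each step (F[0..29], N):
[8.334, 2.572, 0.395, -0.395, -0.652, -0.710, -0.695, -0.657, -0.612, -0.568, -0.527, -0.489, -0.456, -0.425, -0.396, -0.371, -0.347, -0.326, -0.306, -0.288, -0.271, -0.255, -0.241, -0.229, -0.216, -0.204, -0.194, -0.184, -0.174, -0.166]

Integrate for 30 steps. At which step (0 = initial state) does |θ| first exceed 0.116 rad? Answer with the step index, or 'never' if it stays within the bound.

Answer: never

Derivation:
apply F[0]=+8.334 → step 1: x=0.003, v=0.310, θ=0.059, ω=-0.319
apply F[1]=+2.572 → step 2: x=0.010, v=0.399, θ=0.052, ω=-0.404
apply F[2]=+0.395 → step 3: x=0.018, v=0.407, θ=0.044, ω=-0.402
apply F[3]=-0.395 → step 4: x=0.026, v=0.385, θ=0.036, ω=-0.370
apply F[4]=-0.652 → step 5: x=0.034, v=0.355, θ=0.029, ω=-0.331
apply F[5]=-0.710 → step 6: x=0.040, v=0.323, θ=0.023, ω=-0.292
apply F[6]=-0.695 → step 7: x=0.046, v=0.293, θ=0.017, ω=-0.255
apply F[7]=-0.657 → step 8: x=0.052, v=0.265, θ=0.012, ω=-0.222
apply F[8]=-0.612 → step 9: x=0.057, v=0.240, θ=0.008, ω=-0.193
apply F[9]=-0.568 → step 10: x=0.062, v=0.217, θ=0.005, ω=-0.167
apply F[10]=-0.527 → step 11: x=0.066, v=0.197, θ=0.001, ω=-0.144
apply F[11]=-0.489 → step 12: x=0.070, v=0.178, θ=-0.001, ω=-0.124
apply F[12]=-0.456 → step 13: x=0.073, v=0.161, θ=-0.003, ω=-0.106
apply F[13]=-0.425 → step 14: x=0.076, v=0.145, θ=-0.005, ω=-0.090
apply F[14]=-0.396 → step 15: x=0.079, v=0.131, θ=-0.007, ω=-0.076
apply F[15]=-0.371 → step 16: x=0.081, v=0.118, θ=-0.008, ω=-0.064
apply F[16]=-0.347 → step 17: x=0.083, v=0.106, θ=-0.010, ω=-0.053
apply F[17]=-0.326 → step 18: x=0.085, v=0.095, θ=-0.011, ω=-0.043
apply F[18]=-0.306 → step 19: x=0.087, v=0.085, θ=-0.011, ω=-0.035
apply F[19]=-0.288 → step 20: x=0.089, v=0.076, θ=-0.012, ω=-0.028
apply F[20]=-0.271 → step 21: x=0.090, v=0.068, θ=-0.013, ω=-0.021
apply F[21]=-0.255 → step 22: x=0.092, v=0.060, θ=-0.013, ω=-0.016
apply F[22]=-0.241 → step 23: x=0.093, v=0.053, θ=-0.013, ω=-0.011
apply F[23]=-0.229 → step 24: x=0.094, v=0.046, θ=-0.013, ω=-0.007
apply F[24]=-0.216 → step 25: x=0.095, v=0.040, θ=-0.013, ω=-0.003
apply F[25]=-0.204 → step 26: x=0.095, v=0.035, θ=-0.013, ω=0.000
apply F[26]=-0.194 → step 27: x=0.096, v=0.029, θ=-0.013, ω=0.003
apply F[27]=-0.184 → step 28: x=0.097, v=0.024, θ=-0.013, ω=0.006
apply F[28]=-0.174 → step 29: x=0.097, v=0.020, θ=-0.013, ω=0.008
apply F[29]=-0.166 → step 30: x=0.097, v=0.016, θ=-0.013, ω=0.009
max |θ| = 0.062 ≤ 0.116 over all 31 states.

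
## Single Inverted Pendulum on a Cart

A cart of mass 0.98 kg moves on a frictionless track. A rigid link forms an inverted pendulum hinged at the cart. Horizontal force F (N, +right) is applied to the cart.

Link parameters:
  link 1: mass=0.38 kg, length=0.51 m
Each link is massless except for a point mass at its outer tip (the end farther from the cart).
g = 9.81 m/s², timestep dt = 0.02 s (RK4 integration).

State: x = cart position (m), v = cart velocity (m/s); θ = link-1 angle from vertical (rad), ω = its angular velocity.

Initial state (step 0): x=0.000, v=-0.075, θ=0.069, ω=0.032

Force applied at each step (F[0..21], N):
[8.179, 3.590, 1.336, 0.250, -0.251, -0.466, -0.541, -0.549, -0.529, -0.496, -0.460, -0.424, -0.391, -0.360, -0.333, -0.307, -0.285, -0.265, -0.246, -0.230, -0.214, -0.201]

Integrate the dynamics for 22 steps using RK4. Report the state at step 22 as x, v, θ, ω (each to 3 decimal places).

Answer: x=0.042, v=0.033, θ=-0.005, ω=-0.020

Derivation:
apply F[0]=+8.179 → step 1: x=0.000, v=0.086, θ=0.067, ω=-0.258
apply F[1]=+3.590 → step 2: x=0.003, v=0.155, θ=0.061, ω=-0.367
apply F[2]=+1.336 → step 3: x=0.006, v=0.178, θ=0.053, ω=-0.390
apply F[3]=+0.250 → step 4: x=0.009, v=0.179, θ=0.045, ω=-0.374
apply F[4]=-0.251 → step 5: x=0.013, v=0.171, θ=0.038, ω=-0.341
apply F[5]=-0.466 → step 6: x=0.016, v=0.159, θ=0.032, ω=-0.304
apply F[6]=-0.541 → step 7: x=0.019, v=0.146, θ=0.026, ω=-0.267
apply F[7]=-0.549 → step 8: x=0.022, v=0.133, θ=0.021, ω=-0.233
apply F[8]=-0.529 → step 9: x=0.025, v=0.120, θ=0.017, ω=-0.202
apply F[9]=-0.496 → step 10: x=0.027, v=0.109, θ=0.013, ω=-0.174
apply F[10]=-0.460 → step 11: x=0.029, v=0.099, θ=0.010, ω=-0.150
apply F[11]=-0.424 → step 12: x=0.031, v=0.090, θ=0.007, ω=-0.128
apply F[12]=-0.391 → step 13: x=0.033, v=0.081, θ=0.005, ω=-0.109
apply F[13]=-0.360 → step 14: x=0.034, v=0.074, θ=0.003, ω=-0.093
apply F[14]=-0.333 → step 15: x=0.035, v=0.067, θ=0.001, ω=-0.079
apply F[15]=-0.307 → step 16: x=0.037, v=0.060, θ=-0.001, ω=-0.067
apply F[16]=-0.285 → step 17: x=0.038, v=0.055, θ=-0.002, ω=-0.056
apply F[17]=-0.265 → step 18: x=0.039, v=0.049, θ=-0.003, ω=-0.047
apply F[18]=-0.246 → step 19: x=0.040, v=0.045, θ=-0.004, ω=-0.039
apply F[19]=-0.230 → step 20: x=0.041, v=0.040, θ=-0.004, ω=-0.032
apply F[20]=-0.214 → step 21: x=0.041, v=0.036, θ=-0.005, ω=-0.026
apply F[21]=-0.201 → step 22: x=0.042, v=0.033, θ=-0.005, ω=-0.020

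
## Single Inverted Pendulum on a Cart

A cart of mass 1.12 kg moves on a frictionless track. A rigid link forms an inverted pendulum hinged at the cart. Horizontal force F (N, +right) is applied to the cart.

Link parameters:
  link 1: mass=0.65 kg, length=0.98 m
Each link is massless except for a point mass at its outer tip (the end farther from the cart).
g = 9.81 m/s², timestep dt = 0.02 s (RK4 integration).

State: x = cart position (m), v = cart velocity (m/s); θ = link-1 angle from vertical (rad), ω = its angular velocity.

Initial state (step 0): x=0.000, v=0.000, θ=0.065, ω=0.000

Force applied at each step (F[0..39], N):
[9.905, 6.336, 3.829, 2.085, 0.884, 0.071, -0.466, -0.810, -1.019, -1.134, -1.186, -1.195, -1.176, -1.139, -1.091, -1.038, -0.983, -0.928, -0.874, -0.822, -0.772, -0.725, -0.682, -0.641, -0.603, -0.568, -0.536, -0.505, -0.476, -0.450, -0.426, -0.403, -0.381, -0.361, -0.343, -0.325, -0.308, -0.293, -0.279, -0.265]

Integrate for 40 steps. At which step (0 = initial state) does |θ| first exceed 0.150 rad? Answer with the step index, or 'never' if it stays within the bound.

Answer: never

Derivation:
apply F[0]=+9.905 → step 1: x=0.002, v=0.169, θ=0.063, ω=-0.159
apply F[1]=+6.336 → step 2: x=0.006, v=0.275, θ=0.059, ω=-0.255
apply F[2]=+3.829 → step 3: x=0.012, v=0.337, θ=0.054, ω=-0.307
apply F[3]=+2.085 → step 4: x=0.019, v=0.368, θ=0.047, ω=-0.329
apply F[4]=+0.884 → step 5: x=0.027, v=0.379, θ=0.041, ω=-0.331
apply F[5]=+0.071 → step 6: x=0.034, v=0.376, θ=0.034, ω=-0.320
apply F[6]=-0.466 → step 7: x=0.042, v=0.365, θ=0.028, ω=-0.302
apply F[7]=-0.810 → step 8: x=0.049, v=0.347, θ=0.022, ω=-0.280
apply F[8]=-1.019 → step 9: x=0.056, v=0.327, θ=0.017, ω=-0.255
apply F[9]=-1.134 → step 10: x=0.062, v=0.305, θ=0.012, ω=-0.230
apply F[10]=-1.186 → step 11: x=0.068, v=0.283, θ=0.008, ω=-0.205
apply F[11]=-1.195 → step 12: x=0.073, v=0.261, θ=0.004, ω=-0.181
apply F[12]=-1.176 → step 13: x=0.078, v=0.240, θ=0.000, ω=-0.159
apply F[13]=-1.139 → step 14: x=0.083, v=0.219, θ=-0.003, ω=-0.139
apply F[14]=-1.091 → step 15: x=0.087, v=0.200, θ=-0.005, ω=-0.120
apply F[15]=-1.038 → step 16: x=0.091, v=0.182, θ=-0.007, ω=-0.103
apply F[16]=-0.983 → step 17: x=0.094, v=0.166, θ=-0.009, ω=-0.088
apply F[17]=-0.928 → step 18: x=0.097, v=0.150, θ=-0.011, ω=-0.074
apply F[18]=-0.874 → step 19: x=0.100, v=0.136, θ=-0.012, ω=-0.062
apply F[19]=-0.822 → step 20: x=0.103, v=0.123, θ=-0.013, ω=-0.051
apply F[20]=-0.772 → step 21: x=0.105, v=0.111, θ=-0.014, ω=-0.042
apply F[21]=-0.725 → step 22: x=0.107, v=0.100, θ=-0.015, ω=-0.033
apply F[22]=-0.682 → step 23: x=0.109, v=0.089, θ=-0.016, ω=-0.026
apply F[23]=-0.641 → step 24: x=0.111, v=0.079, θ=-0.016, ω=-0.019
apply F[24]=-0.603 → step 25: x=0.112, v=0.071, θ=-0.016, ω=-0.013
apply F[25]=-0.568 → step 26: x=0.114, v=0.062, θ=-0.017, ω=-0.008
apply F[26]=-0.536 → step 27: x=0.115, v=0.055, θ=-0.017, ω=-0.004
apply F[27]=-0.505 → step 28: x=0.116, v=0.048, θ=-0.017, ω=0.000
apply F[28]=-0.476 → step 29: x=0.117, v=0.041, θ=-0.017, ω=0.004
apply F[29]=-0.450 → step 30: x=0.118, v=0.035, θ=-0.017, ω=0.007
apply F[30]=-0.426 → step 31: x=0.118, v=0.029, θ=-0.017, ω=0.009
apply F[31]=-0.403 → step 32: x=0.119, v=0.024, θ=-0.016, ω=0.011
apply F[32]=-0.381 → step 33: x=0.119, v=0.019, θ=-0.016, ω=0.013
apply F[33]=-0.361 → step 34: x=0.120, v=0.014, θ=-0.016, ω=0.014
apply F[34]=-0.343 → step 35: x=0.120, v=0.010, θ=-0.016, ω=0.016
apply F[35]=-0.325 → step 36: x=0.120, v=0.006, θ=-0.015, ω=0.017
apply F[36]=-0.308 → step 37: x=0.120, v=0.002, θ=-0.015, ω=0.018
apply F[37]=-0.293 → step 38: x=0.120, v=-0.002, θ=-0.015, ω=0.018
apply F[38]=-0.279 → step 39: x=0.120, v=-0.005, θ=-0.014, ω=0.019
apply F[39]=-0.265 → step 40: x=0.120, v=-0.008, θ=-0.014, ω=0.019
max |θ| = 0.065 ≤ 0.150 over all 41 states.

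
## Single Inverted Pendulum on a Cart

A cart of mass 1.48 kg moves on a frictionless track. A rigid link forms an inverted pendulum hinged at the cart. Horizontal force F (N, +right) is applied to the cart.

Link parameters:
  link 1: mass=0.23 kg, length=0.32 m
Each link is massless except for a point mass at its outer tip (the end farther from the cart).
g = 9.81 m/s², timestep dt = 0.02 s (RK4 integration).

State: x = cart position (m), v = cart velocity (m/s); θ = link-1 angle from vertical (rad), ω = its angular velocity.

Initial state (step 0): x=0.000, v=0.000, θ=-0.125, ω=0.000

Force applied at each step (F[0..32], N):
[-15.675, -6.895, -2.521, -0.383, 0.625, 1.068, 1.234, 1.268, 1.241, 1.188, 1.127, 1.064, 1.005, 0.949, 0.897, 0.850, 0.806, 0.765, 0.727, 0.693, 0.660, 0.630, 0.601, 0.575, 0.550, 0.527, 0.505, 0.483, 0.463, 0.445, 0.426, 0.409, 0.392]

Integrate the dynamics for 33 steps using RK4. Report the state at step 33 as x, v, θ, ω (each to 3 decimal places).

apply F[0]=-15.675 → step 1: x=-0.002, v=-0.208, θ=-0.119, ω=0.569
apply F[1]=-6.895 → step 2: x=-0.007, v=-0.297, θ=-0.106, ω=0.778
apply F[2]=-2.521 → step 3: x=-0.013, v=-0.328, θ=-0.090, ω=0.815
apply F[3]=-0.383 → step 4: x=-0.020, v=-0.331, θ=-0.074, ω=0.773
apply F[4]=+0.625 → step 5: x=-0.026, v=-0.321, θ=-0.059, ω=0.700
apply F[5]=+1.068 → step 6: x=-0.033, v=-0.305, θ=-0.046, ω=0.617
apply F[6]=+1.234 → step 7: x=-0.039, v=-0.287, θ=-0.035, ω=0.537
apply F[7]=+1.268 → step 8: x=-0.044, v=-0.269, θ=-0.025, ω=0.462
apply F[8]=+1.241 → step 9: x=-0.049, v=-0.251, θ=-0.016, ω=0.396
apply F[9]=+1.188 → step 10: x=-0.054, v=-0.235, θ=-0.009, ω=0.337
apply F[10]=+1.127 → step 11: x=-0.059, v=-0.220, θ=-0.003, ω=0.285
apply F[11]=+1.064 → step 12: x=-0.063, v=-0.205, θ=0.003, ω=0.240
apply F[12]=+1.005 → step 13: x=-0.067, v=-0.192, θ=0.007, ω=0.201
apply F[13]=+0.949 → step 14: x=-0.071, v=-0.179, θ=0.011, ω=0.167
apply F[14]=+0.897 → step 15: x=-0.074, v=-0.167, θ=0.014, ω=0.138
apply F[15]=+0.850 → step 16: x=-0.077, v=-0.156, θ=0.016, ω=0.113
apply F[16]=+0.806 → step 17: x=-0.080, v=-0.146, θ=0.018, ω=0.091
apply F[17]=+0.765 → step 18: x=-0.083, v=-0.136, θ=0.020, ω=0.072
apply F[18]=+0.727 → step 19: x=-0.086, v=-0.127, θ=0.021, ω=0.056
apply F[19]=+0.693 → step 20: x=-0.088, v=-0.118, θ=0.022, ω=0.042
apply F[20]=+0.660 → step 21: x=-0.091, v=-0.110, θ=0.023, ω=0.031
apply F[21]=+0.630 → step 22: x=-0.093, v=-0.102, θ=0.023, ω=0.020
apply F[22]=+0.601 → step 23: x=-0.095, v=-0.095, θ=0.024, ω=0.012
apply F[23]=+0.575 → step 24: x=-0.097, v=-0.088, θ=0.024, ω=0.004
apply F[24]=+0.550 → step 25: x=-0.098, v=-0.081, θ=0.024, ω=-0.002
apply F[25]=+0.527 → step 26: x=-0.100, v=-0.075, θ=0.024, ω=-0.007
apply F[26]=+0.505 → step 27: x=-0.101, v=-0.069, θ=0.024, ω=-0.012
apply F[27]=+0.483 → step 28: x=-0.103, v=-0.063, θ=0.023, ω=-0.015
apply F[28]=+0.463 → step 29: x=-0.104, v=-0.057, θ=0.023, ω=-0.018
apply F[29]=+0.445 → step 30: x=-0.105, v=-0.052, θ=0.023, ω=-0.021
apply F[30]=+0.426 → step 31: x=-0.106, v=-0.047, θ=0.022, ω=-0.023
apply F[31]=+0.409 → step 32: x=-0.107, v=-0.042, θ=0.022, ω=-0.025
apply F[32]=+0.392 → step 33: x=-0.108, v=-0.037, θ=0.021, ω=-0.026

Answer: x=-0.108, v=-0.037, θ=0.021, ω=-0.026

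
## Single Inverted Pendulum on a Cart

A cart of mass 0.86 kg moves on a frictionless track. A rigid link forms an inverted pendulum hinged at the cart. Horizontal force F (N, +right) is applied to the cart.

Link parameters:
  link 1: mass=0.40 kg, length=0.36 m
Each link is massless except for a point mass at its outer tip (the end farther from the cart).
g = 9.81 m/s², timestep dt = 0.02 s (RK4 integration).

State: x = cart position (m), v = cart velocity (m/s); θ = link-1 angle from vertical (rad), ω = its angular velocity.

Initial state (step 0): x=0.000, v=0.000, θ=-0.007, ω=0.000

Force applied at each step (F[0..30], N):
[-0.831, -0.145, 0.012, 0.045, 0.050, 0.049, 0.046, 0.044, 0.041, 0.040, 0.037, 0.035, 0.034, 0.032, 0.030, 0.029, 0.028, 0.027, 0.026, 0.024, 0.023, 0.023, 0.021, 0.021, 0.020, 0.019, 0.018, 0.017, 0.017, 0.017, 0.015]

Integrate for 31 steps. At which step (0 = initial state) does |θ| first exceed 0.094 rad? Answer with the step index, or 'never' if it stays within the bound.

Answer: never

Derivation:
apply F[0]=-0.831 → step 1: x=-0.000, v=-0.019, θ=-0.007, ω=0.048
apply F[1]=-0.145 → step 2: x=-0.001, v=-0.022, θ=-0.006, ω=0.053
apply F[2]=+0.012 → step 3: x=-0.001, v=-0.021, θ=-0.005, ω=0.048
apply F[3]=+0.045 → step 4: x=-0.001, v=-0.019, θ=-0.004, ω=0.042
apply F[4]=+0.050 → step 5: x=-0.002, v=-0.018, θ=-0.003, ω=0.036
apply F[5]=+0.049 → step 6: x=-0.002, v=-0.017, θ=-0.002, ω=0.031
apply F[6]=+0.046 → step 7: x=-0.002, v=-0.015, θ=-0.002, ω=0.026
apply F[7]=+0.044 → step 8: x=-0.003, v=-0.014, θ=-0.001, ω=0.023
apply F[8]=+0.041 → step 9: x=-0.003, v=-0.013, θ=-0.001, ω=0.019
apply F[9]=+0.040 → step 10: x=-0.003, v=-0.012, θ=-0.000, ω=0.016
apply F[10]=+0.037 → step 11: x=-0.004, v=-0.011, θ=-0.000, ω=0.014
apply F[11]=+0.035 → step 12: x=-0.004, v=-0.010, θ=0.000, ω=0.012
apply F[12]=+0.034 → step 13: x=-0.004, v=-0.010, θ=0.000, ω=0.010
apply F[13]=+0.032 → step 14: x=-0.004, v=-0.009, θ=0.001, ω=0.008
apply F[14]=+0.030 → step 15: x=-0.004, v=-0.008, θ=0.001, ω=0.007
apply F[15]=+0.029 → step 16: x=-0.004, v=-0.008, θ=0.001, ω=0.005
apply F[16]=+0.028 → step 17: x=-0.005, v=-0.007, θ=0.001, ω=0.004
apply F[17]=+0.027 → step 18: x=-0.005, v=-0.007, θ=0.001, ω=0.003
apply F[18]=+0.026 → step 19: x=-0.005, v=-0.006, θ=0.001, ω=0.003
apply F[19]=+0.024 → step 20: x=-0.005, v=-0.006, θ=0.001, ω=0.002
apply F[20]=+0.023 → step 21: x=-0.005, v=-0.005, θ=0.001, ω=0.001
apply F[21]=+0.023 → step 22: x=-0.005, v=-0.005, θ=0.001, ω=0.001
apply F[22]=+0.021 → step 23: x=-0.005, v=-0.004, θ=0.001, ω=0.000
apply F[23]=+0.021 → step 24: x=-0.005, v=-0.004, θ=0.001, ω=0.000
apply F[24]=+0.020 → step 25: x=-0.005, v=-0.004, θ=0.001, ω=-0.000
apply F[25]=+0.019 → step 26: x=-0.006, v=-0.003, θ=0.001, ω=-0.001
apply F[26]=+0.018 → step 27: x=-0.006, v=-0.003, θ=0.001, ω=-0.001
apply F[27]=+0.017 → step 28: x=-0.006, v=-0.003, θ=0.001, ω=-0.001
apply F[28]=+0.017 → step 29: x=-0.006, v=-0.003, θ=0.001, ω=-0.001
apply F[29]=+0.017 → step 30: x=-0.006, v=-0.002, θ=0.001, ω=-0.001
apply F[30]=+0.015 → step 31: x=-0.006, v=-0.002, θ=0.001, ω=-0.001
max |θ| = 0.007 ≤ 0.094 over all 32 states.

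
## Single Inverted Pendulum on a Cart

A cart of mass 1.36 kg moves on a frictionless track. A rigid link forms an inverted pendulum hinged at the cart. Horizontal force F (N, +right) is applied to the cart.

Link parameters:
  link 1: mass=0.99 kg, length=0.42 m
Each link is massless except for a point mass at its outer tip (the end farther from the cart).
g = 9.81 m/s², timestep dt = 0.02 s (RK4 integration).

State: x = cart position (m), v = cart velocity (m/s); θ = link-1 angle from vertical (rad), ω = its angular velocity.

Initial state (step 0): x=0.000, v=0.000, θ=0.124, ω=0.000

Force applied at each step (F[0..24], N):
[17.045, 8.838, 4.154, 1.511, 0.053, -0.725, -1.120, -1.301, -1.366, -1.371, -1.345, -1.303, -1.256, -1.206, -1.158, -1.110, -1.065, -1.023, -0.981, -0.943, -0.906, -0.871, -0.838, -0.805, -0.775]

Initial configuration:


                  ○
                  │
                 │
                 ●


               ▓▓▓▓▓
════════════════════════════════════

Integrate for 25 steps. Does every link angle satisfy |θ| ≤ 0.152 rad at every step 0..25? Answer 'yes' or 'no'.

Answer: yes

Derivation:
apply F[0]=+17.045 → step 1: x=0.002, v=0.231, θ=0.119, ω=-0.489
apply F[1]=+8.838 → step 2: x=0.008, v=0.344, θ=0.107, ω=-0.703
apply F[2]=+4.154 → step 3: x=0.015, v=0.391, θ=0.093, ω=-0.768
apply F[3]=+1.511 → step 4: x=0.023, v=0.401, θ=0.077, ω=-0.753
apply F[4]=+0.053 → step 5: x=0.031, v=0.392, θ=0.063, ω=-0.699
apply F[5]=-0.725 → step 6: x=0.039, v=0.374, θ=0.050, ω=-0.629
apply F[6]=-1.120 → step 7: x=0.046, v=0.351, θ=0.038, ω=-0.555
apply F[7]=-1.301 → step 8: x=0.053, v=0.328, θ=0.027, ω=-0.483
apply F[8]=-1.366 → step 9: x=0.059, v=0.304, θ=0.018, ω=-0.417
apply F[9]=-1.371 → step 10: x=0.065, v=0.282, θ=0.011, ω=-0.357
apply F[10]=-1.345 → step 11: x=0.071, v=0.261, θ=0.004, ω=-0.305
apply F[11]=-1.303 → step 12: x=0.076, v=0.242, θ=-0.002, ω=-0.258
apply F[12]=-1.256 → step 13: x=0.080, v=0.224, θ=-0.006, ω=-0.217
apply F[13]=-1.206 → step 14: x=0.085, v=0.208, θ=-0.010, ω=-0.182
apply F[14]=-1.158 → step 15: x=0.089, v=0.192, θ=-0.014, ω=-0.151
apply F[15]=-1.110 → step 16: x=0.092, v=0.178, θ=-0.016, ω=-0.124
apply F[16]=-1.065 → step 17: x=0.096, v=0.165, θ=-0.019, ω=-0.101
apply F[17]=-1.023 → step 18: x=0.099, v=0.153, θ=-0.020, ω=-0.081
apply F[18]=-0.981 → step 19: x=0.102, v=0.141, θ=-0.022, ω=-0.064
apply F[19]=-0.943 → step 20: x=0.105, v=0.131, θ=-0.023, ω=-0.049
apply F[20]=-0.906 → step 21: x=0.107, v=0.121, θ=-0.024, ω=-0.036
apply F[21]=-0.871 → step 22: x=0.109, v=0.111, θ=-0.024, ω=-0.025
apply F[22]=-0.838 → step 23: x=0.111, v=0.102, θ=-0.025, ω=-0.016
apply F[23]=-0.805 → step 24: x=0.113, v=0.094, θ=-0.025, ω=-0.008
apply F[24]=-0.775 → step 25: x=0.115, v=0.086, θ=-0.025, ω=-0.001
Max |angle| over trajectory = 0.124 rad; bound = 0.152 → within bound.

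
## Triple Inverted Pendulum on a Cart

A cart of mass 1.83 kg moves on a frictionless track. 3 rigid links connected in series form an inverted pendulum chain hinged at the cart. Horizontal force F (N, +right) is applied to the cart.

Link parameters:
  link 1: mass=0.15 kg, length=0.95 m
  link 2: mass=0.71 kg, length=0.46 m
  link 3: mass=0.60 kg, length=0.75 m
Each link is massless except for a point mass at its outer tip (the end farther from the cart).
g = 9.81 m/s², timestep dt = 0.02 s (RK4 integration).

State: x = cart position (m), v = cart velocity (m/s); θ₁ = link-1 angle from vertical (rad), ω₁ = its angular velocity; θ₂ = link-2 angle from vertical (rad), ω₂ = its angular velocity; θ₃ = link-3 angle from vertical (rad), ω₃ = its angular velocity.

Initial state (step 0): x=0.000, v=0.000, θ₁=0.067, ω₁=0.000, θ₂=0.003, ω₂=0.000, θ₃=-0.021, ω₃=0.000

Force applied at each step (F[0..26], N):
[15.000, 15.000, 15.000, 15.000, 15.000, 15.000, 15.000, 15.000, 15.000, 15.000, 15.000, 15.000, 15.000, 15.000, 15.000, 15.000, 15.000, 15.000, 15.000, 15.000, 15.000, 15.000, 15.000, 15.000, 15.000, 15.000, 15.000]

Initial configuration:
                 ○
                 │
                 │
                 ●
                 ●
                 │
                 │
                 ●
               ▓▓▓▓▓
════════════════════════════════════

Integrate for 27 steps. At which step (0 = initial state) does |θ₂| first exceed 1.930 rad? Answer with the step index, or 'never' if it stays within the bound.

Answer: never

Derivation:
apply F[0]=+15.000 → step 1: x=0.002, v=0.153, θ₁=0.067, ω₁=-0.029, θ₂=0.000, ω₂=-0.263, θ₃=-0.021, ω₃=-0.011
apply F[1]=+15.000 → step 2: x=0.006, v=0.307, θ₁=0.066, ω₁=-0.052, θ₂=-0.008, ω₂=-0.545, θ₃=-0.021, ω₃=-0.020
apply F[2]=+15.000 → step 3: x=0.014, v=0.461, θ₁=0.065, ω₁=-0.062, θ₂=-0.022, ω₂=-0.863, θ₃=-0.022, ω₃=-0.024
apply F[3]=+15.000 → step 4: x=0.025, v=0.616, θ₁=0.064, ω₁=-0.053, θ₂=-0.043, ω₂=-1.233, θ₃=-0.022, ω₃=-0.019
apply F[4]=+15.000 → step 5: x=0.038, v=0.771, θ₁=0.063, ω₁=-0.024, θ₂=-0.071, ω₂=-1.664, θ₃=-0.023, ω₃=-0.006
apply F[5]=+15.000 → step 6: x=0.055, v=0.928, θ₁=0.063, ω₁=0.020, θ₂=-0.109, ω₂=-2.149, θ₃=-0.022, ω₃=0.017
apply F[6]=+15.000 → step 7: x=0.076, v=1.086, θ₁=0.063, ω₁=0.064, θ₂=-0.158, ω₂=-2.657, θ₃=-0.022, ω₃=0.047
apply F[7]=+15.000 → step 8: x=0.099, v=1.245, θ₁=0.065, ω₁=0.087, θ₂=-0.216, ω₂=-3.145, θ₃=-0.021, ω₃=0.078
apply F[8]=+15.000 → step 9: x=0.125, v=1.406, θ₁=0.067, ω₁=0.070, θ₂=-0.283, ω₂=-3.575, θ₃=-0.019, ω₃=0.105
apply F[9]=+15.000 → step 10: x=0.155, v=1.567, θ₁=0.068, ω₁=0.005, θ₂=-0.358, ω₂=-3.933, θ₃=-0.016, ω₃=0.124
apply F[10]=+15.000 → step 11: x=0.188, v=1.730, θ₁=0.067, ω₁=-0.107, θ₂=-0.440, ω₂=-4.224, θ₃=-0.014, ω₃=0.134
apply F[11]=+15.000 → step 12: x=0.224, v=1.892, θ₁=0.063, ω₁=-0.262, θ₂=-0.527, ω₂=-4.461, θ₃=-0.011, ω₃=0.135
apply F[12]=+15.000 → step 13: x=0.264, v=2.056, θ₁=0.056, ω₁=-0.456, θ₂=-0.618, ω₂=-4.659, θ₃=-0.009, ω₃=0.126
apply F[13]=+15.000 → step 14: x=0.306, v=2.219, θ₁=0.045, ω₁=-0.686, θ₂=-0.713, ω₂=-4.824, θ₃=-0.006, ω₃=0.109
apply F[14]=+15.000 → step 15: x=0.353, v=2.383, θ₁=0.028, ω₁=-0.949, θ₂=-0.811, ω₂=-4.963, θ₃=-0.004, ω₃=0.084
apply F[15]=+15.000 → step 16: x=0.402, v=2.546, θ₁=0.006, ω₁=-1.245, θ₂=-0.911, ω₂=-5.074, θ₃=-0.003, ω₃=0.050
apply F[16]=+15.000 → step 17: x=0.454, v=2.710, θ₁=-0.022, ω₁=-1.571, θ₂=-1.014, ω₂=-5.154, θ₃=-0.002, ω₃=0.010
apply F[17]=+15.000 → step 18: x=0.510, v=2.874, θ₁=-0.057, ω₁=-1.926, θ₂=-1.117, ω₂=-5.195, θ₃=-0.003, ω₃=-0.038
apply F[18]=+15.000 → step 19: x=0.569, v=3.038, θ₁=-0.099, ω₁=-2.307, θ₂=-1.221, ω₂=-5.184, θ₃=-0.004, ω₃=-0.092
apply F[19]=+15.000 → step 20: x=0.632, v=3.202, θ₁=-0.149, ω₁=-2.709, θ₂=-1.324, ω₂=-5.106, θ₃=-0.006, ω₃=-0.149
apply F[20]=+15.000 → step 21: x=0.697, v=3.365, θ₁=-0.207, ω₁=-3.126, θ₂=-1.425, ω₂=-4.942, θ₃=-0.010, ω₃=-0.209
apply F[21]=+15.000 → step 22: x=0.766, v=3.526, θ₁=-0.274, ω₁=-3.550, θ₂=-1.521, ω₂=-4.670, θ₃=-0.015, ω₃=-0.268
apply F[22]=+15.000 → step 23: x=0.838, v=3.685, θ₁=-0.349, ω₁=-3.975, θ₂=-1.611, ω₂=-4.267, θ₃=-0.021, ω₃=-0.325
apply F[23]=+15.000 → step 24: x=0.914, v=3.841, θ₁=-0.433, ω₁=-4.395, θ₂=-1.691, ω₂=-3.711, θ₃=-0.028, ω₃=-0.378
apply F[24]=+15.000 → step 25: x=0.992, v=3.991, θ₁=-0.525, ω₁=-4.810, θ₂=-1.758, ω₂=-2.981, θ₃=-0.036, ω₃=-0.428
apply F[25]=+15.000 → step 26: x=1.073, v=4.135, θ₁=-0.626, ω₁=-5.229, θ₂=-1.809, ω₂=-2.056, θ₃=-0.045, ω₃=-0.479
apply F[26]=+15.000 → step 27: x=1.157, v=4.268, θ₁=-0.735, ω₁=-5.678, θ₂=-1.839, ω₂=-0.901, θ₃=-0.055, ω₃=-0.540
max |θ₂| = 1.839 ≤ 1.930 over all 28 states.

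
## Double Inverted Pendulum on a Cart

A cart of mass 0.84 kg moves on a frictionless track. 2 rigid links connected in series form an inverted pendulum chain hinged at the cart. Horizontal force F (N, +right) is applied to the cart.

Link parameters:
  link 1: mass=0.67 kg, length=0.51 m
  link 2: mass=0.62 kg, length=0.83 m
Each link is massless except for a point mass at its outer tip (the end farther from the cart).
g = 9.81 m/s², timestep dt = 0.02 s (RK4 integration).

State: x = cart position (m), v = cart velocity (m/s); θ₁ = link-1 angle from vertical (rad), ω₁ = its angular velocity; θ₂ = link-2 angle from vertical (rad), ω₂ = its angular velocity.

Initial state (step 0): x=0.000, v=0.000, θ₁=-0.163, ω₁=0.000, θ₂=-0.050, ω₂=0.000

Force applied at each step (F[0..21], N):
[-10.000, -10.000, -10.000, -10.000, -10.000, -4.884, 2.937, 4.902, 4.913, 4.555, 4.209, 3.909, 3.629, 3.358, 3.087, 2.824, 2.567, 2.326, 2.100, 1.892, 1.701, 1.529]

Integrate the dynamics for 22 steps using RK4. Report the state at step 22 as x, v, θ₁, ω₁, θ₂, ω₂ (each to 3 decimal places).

apply F[0]=-10.000 → step 1: x=-0.002, v=-0.183, θ₁=-0.161, ω₁=0.248, θ₂=-0.049, ω₂=0.057
apply F[1]=-10.000 → step 2: x=-0.007, v=-0.369, θ₁=-0.153, ω₁=0.504, θ₂=-0.048, ω₂=0.112
apply F[2]=-10.000 → step 3: x=-0.017, v=-0.558, θ₁=-0.140, ω₁=0.777, θ₂=-0.045, ω₂=0.163
apply F[3]=-10.000 → step 4: x=-0.030, v=-0.754, θ₁=-0.122, ω₁=1.074, θ₂=-0.041, ω₂=0.205
apply F[4]=-10.000 → step 5: x=-0.047, v=-0.959, θ₁=-0.097, ω₁=1.404, θ₂=-0.037, ω₂=0.238
apply F[5]=-4.884 → step 6: x=-0.067, v=-1.052, θ₁=-0.068, ω₁=1.539, θ₂=-0.032, ω₂=0.259
apply F[6]=+2.937 → step 7: x=-0.087, v=-0.968, θ₁=-0.039, ω₁=1.347, θ₂=-0.027, ω₂=0.268
apply F[7]=+4.902 → step 8: x=-0.105, v=-0.845, θ₁=-0.015, ω₁=1.094, θ₂=-0.021, ω₂=0.269
apply F[8]=+4.913 → step 9: x=-0.121, v=-0.726, θ₁=0.005, ω₁=0.865, θ₂=-0.016, ω₂=0.263
apply F[9]=+4.555 → step 10: x=-0.134, v=-0.622, θ₁=0.020, ω₁=0.674, θ₂=-0.011, ω₂=0.251
apply F[10]=+4.209 → step 11: x=-0.146, v=-0.529, θ₁=0.032, ω₁=0.516, θ₂=-0.006, ω₂=0.236
apply F[11]=+3.909 → step 12: x=-0.156, v=-0.448, θ₁=0.041, ω₁=0.384, θ₂=-0.001, ω₂=0.217
apply F[12]=+3.629 → step 13: x=-0.164, v=-0.375, θ₁=0.048, ω₁=0.274, θ₂=0.003, ω₂=0.197
apply F[13]=+3.358 → step 14: x=-0.171, v=-0.310, θ₁=0.052, ω₁=0.183, θ₂=0.007, ω₂=0.176
apply F[14]=+3.087 → step 15: x=-0.176, v=-0.253, θ₁=0.055, ω₁=0.108, θ₂=0.010, ω₂=0.155
apply F[15]=+2.824 → step 16: x=-0.181, v=-0.203, θ₁=0.057, ω₁=0.048, θ₂=0.013, ω₂=0.135
apply F[16]=+2.567 → step 17: x=-0.185, v=-0.159, θ₁=0.057, ω₁=-0.001, θ₂=0.015, ω₂=0.115
apply F[17]=+2.326 → step 18: x=-0.187, v=-0.121, θ₁=0.057, ω₁=-0.038, θ₂=0.017, ω₂=0.096
apply F[18]=+2.100 → step 19: x=-0.189, v=-0.088, θ₁=0.056, ω₁=-0.068, θ₂=0.019, ω₂=0.079
apply F[19]=+1.892 → step 20: x=-0.191, v=-0.060, θ₁=0.054, ω₁=-0.089, θ₂=0.021, ω₂=0.063
apply F[20]=+1.701 → step 21: x=-0.192, v=-0.035, θ₁=0.052, ω₁=-0.105, θ₂=0.022, ω₂=0.048
apply F[21]=+1.529 → step 22: x=-0.192, v=-0.014, θ₁=0.050, ω₁=-0.116, θ₂=0.022, ω₂=0.035

Answer: x=-0.192, v=-0.014, θ₁=0.050, ω₁=-0.116, θ₂=0.022, ω₂=0.035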